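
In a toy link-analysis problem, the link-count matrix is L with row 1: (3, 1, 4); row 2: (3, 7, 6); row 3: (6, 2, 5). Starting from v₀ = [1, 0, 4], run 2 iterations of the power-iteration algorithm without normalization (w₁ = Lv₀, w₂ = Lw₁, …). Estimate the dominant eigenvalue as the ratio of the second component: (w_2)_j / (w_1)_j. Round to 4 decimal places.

w1 = Lv₀ = (19, 27, 26)
w2 = Lw1 = (188, 402, 298)
Ratio at component: 402 / 27 = 14.8889

14.8889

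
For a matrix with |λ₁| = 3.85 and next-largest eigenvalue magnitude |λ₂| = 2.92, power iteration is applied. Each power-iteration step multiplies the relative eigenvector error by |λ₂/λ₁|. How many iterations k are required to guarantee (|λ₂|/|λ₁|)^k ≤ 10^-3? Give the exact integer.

25

|λ₂/λ₁| = 2.92/3.85 = 0.75844
Need k ≥ ln(10^-3) / ln(0.75844) = -6.9078 / -0.2765 ≈ 24.984
Smallest integer k satisfying the bound: 25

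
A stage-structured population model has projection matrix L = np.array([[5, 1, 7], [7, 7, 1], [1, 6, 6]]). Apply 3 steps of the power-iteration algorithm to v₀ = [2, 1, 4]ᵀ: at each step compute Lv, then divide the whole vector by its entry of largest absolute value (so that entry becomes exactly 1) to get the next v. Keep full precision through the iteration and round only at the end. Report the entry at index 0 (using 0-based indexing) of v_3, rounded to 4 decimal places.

0.7836

Lv0 = (39.00000, 25.00000, 32.00000); divide by 39.00000 → v1 = (1.00000, 0.64103, 0.82051)
Lv1 = (11.38462, 12.30769, 9.76923); divide by 12.30769 → v2 = (0.92500, 1.00000, 0.79375)
Lv2 = (11.18125, 14.26875, 11.68750); divide by 14.26875 → v3 = (0.78362, 1.00000, 0.81910)
Requested entry of v3: 5367/6849 = 0.7836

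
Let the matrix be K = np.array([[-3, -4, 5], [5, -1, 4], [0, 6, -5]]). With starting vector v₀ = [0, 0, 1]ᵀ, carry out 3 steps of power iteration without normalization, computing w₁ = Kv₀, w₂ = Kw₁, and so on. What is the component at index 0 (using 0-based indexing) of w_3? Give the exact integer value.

409

w1 = Kv₀ = ((-3)·0 + (-4)·0 + 5·1; 5·0 + (-1)·0 + 4·1; 0·0 + 6·0 + (-5)·1) = (5, 4, -5)
w2 = Kw1 = ((-3)·5 + (-4)·4 + 5·(-5); 5·5 + (-1)·4 + 4·(-5); 0·5 + 6·4 + (-5)·(-5)) = (-56, 1, 49)
w3 = Kw2 = (409, -85, -239)
The requested component of w3 is 409.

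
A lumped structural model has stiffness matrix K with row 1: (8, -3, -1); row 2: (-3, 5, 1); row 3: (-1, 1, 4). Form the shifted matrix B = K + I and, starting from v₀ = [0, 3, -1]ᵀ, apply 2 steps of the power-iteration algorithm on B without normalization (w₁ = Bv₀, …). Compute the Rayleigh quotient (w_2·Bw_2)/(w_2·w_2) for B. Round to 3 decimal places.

10.665

B = K + I has rows (9, -3, -1); (-3, 6, 1); (-1, 1, 5)
w1 = Bv₀ = (9·0 + (-3)·3 + (-1)·(-1); (-3)·0 + 6·3 + 1·(-1); (-1)·0 + 1·3 + 5·(-1)) = (-8, 17, -2)
w2 = Bw1 = (9·(-8) + (-3)·17 + (-1)·(-2); (-3)·(-8) + 6·17 + 1·(-2); (-1)·(-8) + 1·17 + 5·(-2)) = (-121, 124, 15)
Bw2 = (-1476, 1122, 320)
w2·Bw2 = 322524; w2·w2 = 30242; μ ≈ 322524/30242 = 10.665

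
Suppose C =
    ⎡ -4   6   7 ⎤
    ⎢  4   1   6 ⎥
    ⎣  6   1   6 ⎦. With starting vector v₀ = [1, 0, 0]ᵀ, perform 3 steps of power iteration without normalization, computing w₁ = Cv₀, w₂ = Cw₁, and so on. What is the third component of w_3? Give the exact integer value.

612

w1 = Cv₀ = (-4, 4, 6)
w2 = Cw1 = (82, 24, 16)
w3 = Cw2 = (-72, 448, 612)
The requested component of w3 is 612.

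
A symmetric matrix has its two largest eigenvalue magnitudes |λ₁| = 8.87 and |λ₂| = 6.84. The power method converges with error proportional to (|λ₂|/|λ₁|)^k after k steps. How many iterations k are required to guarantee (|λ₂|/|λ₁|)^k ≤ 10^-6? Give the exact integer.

54

|λ₂/λ₁| = 6.84/8.87 = 0.77114
Need k ≥ ln(10^-6) / ln(0.77114) = -13.8155 / -0.2599 ≈ 53.160
Smallest integer k satisfying the bound: 54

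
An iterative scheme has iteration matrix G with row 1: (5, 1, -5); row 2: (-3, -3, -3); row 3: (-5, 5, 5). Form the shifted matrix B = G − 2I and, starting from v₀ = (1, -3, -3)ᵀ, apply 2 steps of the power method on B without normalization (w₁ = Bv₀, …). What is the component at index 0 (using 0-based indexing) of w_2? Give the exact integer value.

B = G − 2I has rows (3, 1, -5); (-3, -5, -3); (-5, 5, 3)
w1 = Bv₀ = (3·1 + 1·(-3) + (-5)·(-3); (-3)·1 + (-5)·(-3) + (-3)·(-3); (-5)·1 + 5·(-3) + 3·(-3)) = (15, 21, -29)
w2 = Bw1 = (3·15 + 1·21 + (-5)·(-29); (-3)·15 + (-5)·21 + (-3)·(-29); (-5)·15 + 5·21 + 3·(-29)) = (211, -63, -57)
Requested component of w2: 211

211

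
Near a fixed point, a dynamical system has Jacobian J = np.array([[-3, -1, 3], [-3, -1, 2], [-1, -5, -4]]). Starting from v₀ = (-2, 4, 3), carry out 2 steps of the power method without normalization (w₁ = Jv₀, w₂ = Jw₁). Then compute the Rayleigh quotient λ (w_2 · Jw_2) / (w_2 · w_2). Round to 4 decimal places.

w1 = Jv₀ = ((-3)·(-2) + (-1)·4 + 3·3; (-3)·(-2) + (-1)·4 + 2·3; (-1)·(-2) + (-5)·4 + (-4)·3) = (11, 8, -30)
w2 = Jw1 = ((-3)·11 + (-1)·8 + 3·(-30); (-3)·11 + (-1)·8 + 2·(-30); (-1)·11 + (-5)·8 + (-4)·(-30)) = (-131, -101, 69)
Jw2 = (701, 632, 360)
w2·Jw2 = (-131)·701 + (-101)·632 + 69·360 = -130823; w2·w2 = (-131)·(-131) + (-101)·(-101) + 69·69 = 32123
λ ≈ -130823/32123 = -4.0726

λ ≈ -4.0726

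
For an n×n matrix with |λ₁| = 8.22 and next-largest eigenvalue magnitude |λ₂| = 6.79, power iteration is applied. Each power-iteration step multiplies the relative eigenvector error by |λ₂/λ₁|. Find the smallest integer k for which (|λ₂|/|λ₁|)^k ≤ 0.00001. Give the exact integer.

|λ₂/λ₁| = 6.79/8.22 = 0.82603
Need k ≥ ln(0.00001) / ln(0.82603) = -11.5129 / -0.1911 ≈ 60.239
Smallest integer k satisfying the bound: 61

61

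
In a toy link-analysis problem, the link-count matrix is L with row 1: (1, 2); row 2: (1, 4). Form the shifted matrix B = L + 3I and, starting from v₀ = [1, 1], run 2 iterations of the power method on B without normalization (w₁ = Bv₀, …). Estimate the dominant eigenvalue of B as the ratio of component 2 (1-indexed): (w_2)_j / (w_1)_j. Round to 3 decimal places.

B = L + 3I has rows (4, 2); (1, 7)
w1 = Bv₀ = (4·1 + 2·1; 1·1 + 7·1) = (6, 8)
w2 = Bw1 = (4·6 + 2·8; 1·6 + 7·8) = (40, 62)
Ratio: 62/8 = 7.750

7.750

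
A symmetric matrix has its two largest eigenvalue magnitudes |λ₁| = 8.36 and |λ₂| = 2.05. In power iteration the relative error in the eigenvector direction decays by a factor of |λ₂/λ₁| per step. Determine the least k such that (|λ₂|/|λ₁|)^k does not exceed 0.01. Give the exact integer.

4

|λ₂/λ₁| = 2.05/8.36 = 0.24522
Need k ≥ ln(0.01) / ln(0.24522) = -4.6052 / -1.4056 ≈ 3.276
Smallest integer k satisfying the bound: 4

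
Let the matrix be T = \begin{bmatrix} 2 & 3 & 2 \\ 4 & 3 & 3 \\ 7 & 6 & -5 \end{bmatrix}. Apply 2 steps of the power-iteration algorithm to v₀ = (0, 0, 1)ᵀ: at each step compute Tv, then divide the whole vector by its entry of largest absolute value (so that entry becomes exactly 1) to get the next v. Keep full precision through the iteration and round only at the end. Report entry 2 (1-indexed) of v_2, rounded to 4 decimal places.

0.0351

Tv0 = (2.00000, 3.00000, -5.00000); divide by -5.00000 → v1 = (-0.40000, -0.60000, 1.00000)
Tv1 = (-0.60000, -0.40000, -11.40000); divide by -11.40000 → v2 = (0.05263, 0.03509, 1.00000)
Requested entry of v2: 2/57 = 0.0351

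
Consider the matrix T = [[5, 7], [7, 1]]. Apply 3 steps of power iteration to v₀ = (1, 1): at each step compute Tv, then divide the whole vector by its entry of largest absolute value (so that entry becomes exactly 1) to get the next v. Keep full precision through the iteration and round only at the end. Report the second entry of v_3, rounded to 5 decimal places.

Tv0 = (12.000000, 8.000000); divide by 12.000000 → v1 = (1.000000, 0.666667)
Tv1 = (9.666667, 7.666667); divide by 9.666667 → v2 = (1.000000, 0.793103)
Tv2 = (10.551724, 7.793103); divide by 10.551724 → v3 = (1.000000, 0.738562)
Requested entry of v3: 904/1224 = 0.73856

0.73856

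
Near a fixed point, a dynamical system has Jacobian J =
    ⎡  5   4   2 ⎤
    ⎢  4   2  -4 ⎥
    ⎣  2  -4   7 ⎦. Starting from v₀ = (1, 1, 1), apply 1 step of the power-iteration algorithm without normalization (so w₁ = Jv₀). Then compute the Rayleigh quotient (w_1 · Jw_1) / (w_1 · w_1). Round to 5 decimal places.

7.36000

w1 = Jv₀ = (11, 2, 5)
Jw1 = (73, 28, 49)
w1·Jw1 = 11·73 + 2·28 + 5·49 = 1104; w1·w1 = 11·11 + 2·2 + 5·5 = 150
λ ≈ 1104/150 = 7.36000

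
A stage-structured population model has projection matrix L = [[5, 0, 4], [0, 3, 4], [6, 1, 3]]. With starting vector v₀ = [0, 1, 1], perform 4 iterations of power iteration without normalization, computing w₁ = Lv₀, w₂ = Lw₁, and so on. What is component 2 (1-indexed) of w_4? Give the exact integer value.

2377

w1 = Lv₀ = (4, 7, 4)
w2 = Lw1 = (36, 37, 43)
w3 = Lw2 = (352, 283, 382)
w4 = Lw3 = (3288, 2377, 3541)
The requested component of w4 is 2377.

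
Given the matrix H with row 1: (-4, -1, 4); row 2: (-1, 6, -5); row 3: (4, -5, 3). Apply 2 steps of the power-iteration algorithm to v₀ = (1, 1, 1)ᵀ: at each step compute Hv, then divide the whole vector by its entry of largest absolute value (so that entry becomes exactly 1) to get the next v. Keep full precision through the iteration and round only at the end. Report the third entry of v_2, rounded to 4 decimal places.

Hv0 = (-1.00000, 0.00000, 2.00000); divide by 2.00000 → v1 = (-0.50000, 0.00000, 1.00000)
Hv1 = (6.00000, -4.50000, 1.00000); divide by 6.00000 → v2 = (1.00000, -0.75000, 0.16667)
Requested entry of v2: 2/12 = 0.1667

0.1667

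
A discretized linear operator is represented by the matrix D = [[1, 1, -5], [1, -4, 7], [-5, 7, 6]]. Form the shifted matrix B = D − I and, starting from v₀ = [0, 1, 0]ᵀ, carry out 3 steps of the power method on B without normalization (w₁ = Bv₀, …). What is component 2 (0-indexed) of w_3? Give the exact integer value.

B = D − I has rows (0, 1, -5); (1, -5, 7); (-5, 7, 5)
w1 = Bv₀ = (0·0 + 1·1 + (-5)·0; 1·0 + (-5)·1 + 7·0; (-5)·0 + 7·1 + 5·0) = (1, -5, 7)
w2 = Bw1 = (0·1 + 1·(-5) + (-5)·7; 1·1 + (-5)·(-5) + 7·7; (-5)·1 + 7·(-5) + 5·7) = (-40, 75, -5)
w3 = Bw2 = (100, -450, 700)
Requested component of w3: 700

700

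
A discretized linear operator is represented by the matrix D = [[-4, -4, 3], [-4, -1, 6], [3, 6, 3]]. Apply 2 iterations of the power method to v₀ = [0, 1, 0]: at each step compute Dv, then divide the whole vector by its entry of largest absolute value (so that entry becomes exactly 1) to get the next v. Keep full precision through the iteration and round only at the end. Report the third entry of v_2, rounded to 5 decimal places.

Dv0 = (-4.000000, -1.000000, 6.000000); divide by 6.000000 → v1 = (-0.666667, -0.166667, 1.000000)
Dv1 = (6.333333, 8.833333, 0.000000); divide by 8.833333 → v2 = (0.716981, 1.000000, 0.000000)
Requested entry of v2: 0/53 = 0.00000

0.00000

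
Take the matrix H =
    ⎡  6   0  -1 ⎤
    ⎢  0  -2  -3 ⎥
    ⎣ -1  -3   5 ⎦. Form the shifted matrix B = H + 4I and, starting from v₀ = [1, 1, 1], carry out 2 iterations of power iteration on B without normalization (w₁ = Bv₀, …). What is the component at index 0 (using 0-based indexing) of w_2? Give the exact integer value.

B = H + 4I has rows (10, 0, -1); (0, 2, -3); (-1, -3, 9)
w1 = Bv₀ = (10·1 + 0·1 + (-1)·1; 0·1 + 2·1 + (-3)·1; (-1)·1 + (-3)·1 + 9·1) = (9, -1, 5)
w2 = Bw1 = (10·9 + 0·(-1) + (-1)·5; 0·9 + 2·(-1) + (-3)·5; (-1)·9 + (-3)·(-1) + 9·5) = (85, -17, 39)
Requested component of w2: 85

85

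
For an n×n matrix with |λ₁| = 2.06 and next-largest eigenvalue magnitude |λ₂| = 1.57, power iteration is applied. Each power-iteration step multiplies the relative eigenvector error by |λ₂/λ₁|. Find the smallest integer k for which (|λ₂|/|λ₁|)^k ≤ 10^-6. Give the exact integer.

51

|λ₂/λ₁| = 1.57/2.06 = 0.76214
Need k ≥ ln(10^-6) / ln(0.76214) = -13.8155 / -0.2716 ≈ 50.861
Smallest integer k satisfying the bound: 51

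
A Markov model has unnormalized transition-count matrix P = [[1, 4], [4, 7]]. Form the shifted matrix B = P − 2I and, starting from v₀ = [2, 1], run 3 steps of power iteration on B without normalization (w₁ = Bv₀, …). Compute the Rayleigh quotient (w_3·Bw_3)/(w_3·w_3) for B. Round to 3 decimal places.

B = P − 2I has rows (-1, 4); (4, 5)
w1 = Bv₀ = ((-1)·2 + 4·1; 4·2 + 5·1) = (2, 13)
w2 = Bw1 = ((-1)·2 + 4·13; 4·2 + 5·13) = (50, 73)
w3 = Bw2 = (242, 565)
Bw3 = (2018, 3793)
w3·Bw3 = 2631401; w3·w3 = 377789; μ ≈ 2631401/377789 = 6.965

μ ≈ 6.965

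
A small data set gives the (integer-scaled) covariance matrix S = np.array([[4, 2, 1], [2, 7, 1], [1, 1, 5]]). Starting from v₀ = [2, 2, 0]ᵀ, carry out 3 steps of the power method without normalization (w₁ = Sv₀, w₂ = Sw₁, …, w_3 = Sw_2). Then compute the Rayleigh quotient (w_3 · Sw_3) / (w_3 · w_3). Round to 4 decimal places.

8.5077

w1 = Sv₀ = (4·2 + 2·2 + 1·0; 2·2 + 7·2 + 1·0; 1·2 + 1·2 + 5·0) = (12, 18, 4)
w2 = Sw1 = (4·12 + 2·18 + 1·4; 2·12 + 7·18 + 1·4; 1·12 + 1·18 + 5·4) = (88, 154, 50)
w3 = Sw2 = (710, 1304, 492)
Sw3 = (5940, 11040, 4474)
w3·Sw3 = 710·5940 + 1304·11040 + 492·4474 = 20814768; w3·w3 = 710·710 + 1304·1304 + 492·492 = 2446580
λ ≈ 20814768/2446580 = 8.5077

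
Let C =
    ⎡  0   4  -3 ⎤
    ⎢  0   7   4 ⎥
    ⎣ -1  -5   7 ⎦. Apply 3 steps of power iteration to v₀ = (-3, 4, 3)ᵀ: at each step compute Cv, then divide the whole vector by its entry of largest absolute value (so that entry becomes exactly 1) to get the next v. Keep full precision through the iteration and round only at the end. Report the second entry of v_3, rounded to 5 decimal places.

-0.47067

Cv0 = (7.000000, 40.000000, 4.000000); divide by 40.000000 → v1 = (0.175000, 1.000000, 0.100000)
Cv1 = (3.700000, 7.400000, -4.475000); divide by 7.400000 → v2 = (0.500000, 1.000000, -0.604730)
Cv2 = (5.814189, 4.581081, -9.733108); divide by -9.733108 → v3 = (-0.597362, -0.470670, 1.000000)
Requested entry of v3: 1356/-2881 = -0.47067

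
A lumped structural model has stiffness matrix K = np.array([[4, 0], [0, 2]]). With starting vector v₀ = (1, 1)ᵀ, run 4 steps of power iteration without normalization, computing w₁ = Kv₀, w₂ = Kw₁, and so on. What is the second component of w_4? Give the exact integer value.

16

w1 = Kv₀ = (4, 2)
w2 = Kw1 = (16, 4)
w3 = Kw2 = (64, 8)
w4 = Kw3 = (256, 16)
The requested component of w4 is 16.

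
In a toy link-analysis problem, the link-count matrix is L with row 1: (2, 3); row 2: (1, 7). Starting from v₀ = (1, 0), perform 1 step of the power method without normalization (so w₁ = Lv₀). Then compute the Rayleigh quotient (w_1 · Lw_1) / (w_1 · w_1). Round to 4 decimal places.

4.6000

w1 = Lv₀ = (2, 1)
Lw1 = (7, 9)
w1·Lw1 = 2·7 + 1·9 = 23; w1·w1 = 2·2 + 1·1 = 5
λ ≈ 23/5 = 4.6000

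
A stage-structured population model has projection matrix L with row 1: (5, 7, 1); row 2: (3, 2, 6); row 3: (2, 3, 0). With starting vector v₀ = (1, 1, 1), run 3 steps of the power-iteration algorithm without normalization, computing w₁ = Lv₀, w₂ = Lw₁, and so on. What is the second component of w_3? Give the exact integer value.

w1 = Lv₀ = (13, 11, 5)
w2 = Lw1 = (147, 91, 59)
w3 = Lw2 = (1431, 977, 567)
The requested component of w3 is 977.

977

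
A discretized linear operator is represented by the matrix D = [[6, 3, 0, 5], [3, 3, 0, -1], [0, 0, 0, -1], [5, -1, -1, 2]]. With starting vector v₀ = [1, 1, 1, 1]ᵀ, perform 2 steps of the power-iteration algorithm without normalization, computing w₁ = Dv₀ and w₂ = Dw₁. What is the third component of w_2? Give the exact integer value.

w1 = Dv₀ = (6·1 + 3·1 + 0·1 + 5·1; 3·1 + 3·1 + 0·1 + (-1)·1; 0·1 + 0·1 + 0·1 + (-1)·1; 5·1 + (-1)·1 + (-1)·1 + 2·1) = (14, 5, -1, 5)
w2 = Dw1 = (6·14 + 3·5 + 0·(-1) + 5·5; 3·14 + 3·5 + 0·(-1) + (-1)·5; 0·14 + 0·5 + 0·(-1) + (-1)·5; 5·14 + (-1)·5 + (-1)·(-1) + 2·5) = (124, 52, -5, 76)
The requested component of w2 is -5.

-5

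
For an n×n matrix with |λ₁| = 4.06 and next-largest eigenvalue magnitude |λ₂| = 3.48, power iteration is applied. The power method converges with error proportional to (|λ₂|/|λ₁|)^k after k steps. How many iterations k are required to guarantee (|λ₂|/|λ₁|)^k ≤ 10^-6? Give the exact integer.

90

|λ₂/λ₁| = 3.48/4.06 = 0.85714
Need k ≥ ln(10^-6) / ln(0.85714) = -13.8155 / -0.1542 ≈ 89.623
Smallest integer k satisfying the bound: 90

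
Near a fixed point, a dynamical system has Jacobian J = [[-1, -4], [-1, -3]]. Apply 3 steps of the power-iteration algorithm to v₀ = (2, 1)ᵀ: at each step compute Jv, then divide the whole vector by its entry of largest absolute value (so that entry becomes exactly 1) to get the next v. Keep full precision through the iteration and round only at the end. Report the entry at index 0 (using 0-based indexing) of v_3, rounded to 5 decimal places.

1.00000

Jv0 = (-6.000000, -5.000000); divide by -6.000000 → v1 = (1.000000, 0.833333)
Jv1 = (-4.333333, -3.500000); divide by -4.333333 → v2 = (1.000000, 0.807692)
Jv2 = (-4.230769, -3.423077); divide by -4.230769 → v3 = (1.000000, 0.809091)
Requested entry of v3: -110/-110 = 1.00000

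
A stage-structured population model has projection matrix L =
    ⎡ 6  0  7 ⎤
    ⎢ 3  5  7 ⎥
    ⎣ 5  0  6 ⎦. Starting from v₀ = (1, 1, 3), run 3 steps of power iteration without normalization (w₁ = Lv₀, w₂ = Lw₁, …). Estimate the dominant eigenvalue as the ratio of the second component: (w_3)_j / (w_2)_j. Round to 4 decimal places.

λ ≈ 12.4419

w1 = Lv₀ = (6·1 + 0·1 + 7·3; 3·1 + 5·1 + 7·3; 5·1 + 0·1 + 6·3) = (27, 29, 23)
w2 = Lw1 = (6·27 + 0·29 + 7·23; 3·27 + 5·29 + 7·23; 5·27 + 0·29 + 6·23) = (323, 387, 273)
w3 = Lw2 = (3849, 4815, 3253)
Ratio at component: 4815 / 387 = 12.4419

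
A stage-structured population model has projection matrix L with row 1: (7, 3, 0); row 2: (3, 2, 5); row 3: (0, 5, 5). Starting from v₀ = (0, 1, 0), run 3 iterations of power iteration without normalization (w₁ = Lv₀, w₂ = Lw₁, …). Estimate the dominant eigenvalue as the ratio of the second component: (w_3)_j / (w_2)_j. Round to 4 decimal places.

w1 = Lv₀ = (3, 2, 5)
w2 = Lw1 = (27, 38, 35)
w3 = Lw2 = (303, 332, 365)
Ratio at component: 332 / 38 = 8.7368

λ ≈ 8.7368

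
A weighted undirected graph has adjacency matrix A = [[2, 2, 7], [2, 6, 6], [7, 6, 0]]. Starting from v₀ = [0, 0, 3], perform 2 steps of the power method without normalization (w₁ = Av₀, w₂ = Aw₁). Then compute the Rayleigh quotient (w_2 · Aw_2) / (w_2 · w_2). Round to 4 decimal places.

9.9502

w1 = Av₀ = (21, 18, 0)
w2 = Aw1 = (78, 150, 255)
Aw2 = (2241, 2586, 1446)
w2·Aw2 = 78·2241 + 150·2586 + 255·1446 = 931428; w2·w2 = 78·78 + 150·150 + 255·255 = 93609
λ ≈ 931428/93609 = 9.9502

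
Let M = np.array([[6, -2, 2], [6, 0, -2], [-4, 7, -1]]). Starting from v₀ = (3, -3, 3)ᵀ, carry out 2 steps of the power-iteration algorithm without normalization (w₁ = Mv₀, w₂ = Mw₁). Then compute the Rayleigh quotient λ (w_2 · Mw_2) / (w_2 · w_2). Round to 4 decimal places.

w1 = Mv₀ = (6·3 + (-2)·(-3) + 2·3; 6·3 + 0·(-3) + (-2)·3; (-4)·3 + 7·(-3) + (-1)·3) = (30, 12, -36)
w2 = Mw1 = (6·30 + (-2)·12 + 2·(-36); 6·30 + 0·12 + (-2)·(-36); (-4)·30 + 7·12 + (-1)·(-36)) = (84, 252, 0)
Mw2 = (0, 504, 1428)
w2·Mw2 = 84·0 + 252·504 + 0·1428 = 127008; w2·w2 = 84·84 + 252·252 + 0·0 = 70560
λ ≈ 127008/70560 = 1.8000

λ ≈ 1.8000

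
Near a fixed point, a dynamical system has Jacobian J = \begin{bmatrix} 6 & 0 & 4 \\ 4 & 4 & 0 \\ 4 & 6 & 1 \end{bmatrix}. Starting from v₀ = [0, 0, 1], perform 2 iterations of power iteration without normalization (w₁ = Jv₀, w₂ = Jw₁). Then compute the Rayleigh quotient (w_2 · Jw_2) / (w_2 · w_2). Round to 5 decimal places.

w1 = Jv₀ = (4, 0, 1)
w2 = Jw1 = (28, 16, 17)
Jw2 = (236, 176, 225)
w2·Jw2 = 28·236 + 16·176 + 17·225 = 13249; w2·w2 = 28·28 + 16·16 + 17·17 = 1329
λ ≈ 13249/1329 = 9.96915

9.96915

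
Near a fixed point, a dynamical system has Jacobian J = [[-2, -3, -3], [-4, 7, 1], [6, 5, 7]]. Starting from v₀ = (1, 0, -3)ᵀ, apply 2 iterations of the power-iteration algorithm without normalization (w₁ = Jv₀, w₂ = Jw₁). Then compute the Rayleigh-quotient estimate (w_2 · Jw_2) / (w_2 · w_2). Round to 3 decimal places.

λ ≈ 9.309

w1 = Jv₀ = (7, -7, -15)
w2 = Jw1 = (52, -92, -98)
Jw2 = (466, -950, -834)
w2·Jw2 = 52·466 + (-92)·(-950) + (-98)·(-834) = 193364; w2·w2 = 52·52 + (-92)·(-92) + (-98)·(-98) = 20772
λ ≈ 193364/20772 = 9.309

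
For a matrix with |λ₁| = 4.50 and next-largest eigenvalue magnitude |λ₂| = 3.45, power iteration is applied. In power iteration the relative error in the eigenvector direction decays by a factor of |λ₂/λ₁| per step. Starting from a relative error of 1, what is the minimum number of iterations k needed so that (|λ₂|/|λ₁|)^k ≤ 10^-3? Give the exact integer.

26

|λ₂/λ₁| = 3.45/4.50 = 0.76667
Need k ≥ ln(10^-3) / ln(0.76667) = -6.9078 / -0.2657 ≈ 25.998
Smallest integer k satisfying the bound: 26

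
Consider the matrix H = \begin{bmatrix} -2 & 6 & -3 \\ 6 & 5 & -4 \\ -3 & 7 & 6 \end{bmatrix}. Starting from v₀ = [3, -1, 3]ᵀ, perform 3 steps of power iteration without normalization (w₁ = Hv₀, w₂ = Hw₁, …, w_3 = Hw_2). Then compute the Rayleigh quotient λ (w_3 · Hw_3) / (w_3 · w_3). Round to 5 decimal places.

w1 = Hv₀ = (-21, 1, 2)
w2 = Hw1 = (42, -129, 82)
w3 = Hw2 = (-1104, -721, -537)
Hw3 = (-507, -8081, -4957)
w3·Hw3 = (-1104)·(-507) + (-721)·(-8081) + (-537)·(-4957) = 9048038; w3·w3 = (-1104)·(-1104) + (-721)·(-721) + (-537)·(-537) = 2027026
λ ≈ 9048038/2027026 = 4.46370

λ ≈ 4.46370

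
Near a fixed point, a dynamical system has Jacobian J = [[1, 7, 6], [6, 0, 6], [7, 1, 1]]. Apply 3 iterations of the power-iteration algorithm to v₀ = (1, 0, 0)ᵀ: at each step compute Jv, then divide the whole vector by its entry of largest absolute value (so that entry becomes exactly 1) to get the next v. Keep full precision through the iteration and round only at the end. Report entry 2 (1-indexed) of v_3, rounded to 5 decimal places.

0.95023

Jv0 = (1.000000, 6.000000, 7.000000); divide by 7.000000 → v1 = (0.142857, 0.857143, 1.000000)
Jv1 = (12.142857, 6.857143, 2.857143); divide by 12.142857 → v2 = (1.000000, 0.564706, 0.235294)
Jv2 = (6.364706, 7.411765, 7.800000); divide by 7.800000 → v3 = (0.815988, 0.950226, 1.000000)
Requested entry of v3: 630/663 = 0.95023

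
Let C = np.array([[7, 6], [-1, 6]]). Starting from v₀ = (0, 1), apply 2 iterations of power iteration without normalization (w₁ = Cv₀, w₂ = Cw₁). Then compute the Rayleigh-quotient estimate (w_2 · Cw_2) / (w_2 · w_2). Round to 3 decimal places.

w1 = Cv₀ = (7·0 + 6·1; (-1)·0 + 6·1) = (6, 6)
w2 = Cw1 = (7·6 + 6·6; (-1)·6 + 6·6) = (78, 30)
Cw2 = (726, 102)
w2·Cw2 = 78·726 + 30·102 = 59688; w2·w2 = 78·78 + 30·30 = 6984
λ ≈ 59688/6984 = 8.546

8.546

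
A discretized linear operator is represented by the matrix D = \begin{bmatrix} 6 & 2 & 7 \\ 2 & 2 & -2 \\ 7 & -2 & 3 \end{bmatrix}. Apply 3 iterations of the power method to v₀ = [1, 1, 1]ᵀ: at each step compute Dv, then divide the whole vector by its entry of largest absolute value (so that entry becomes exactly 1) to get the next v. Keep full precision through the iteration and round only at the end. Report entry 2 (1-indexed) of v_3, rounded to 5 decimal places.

Dv0 = (15.000000, 2.000000, 8.000000); divide by 15.000000 → v1 = (1.000000, 0.133333, 0.533333)
Dv1 = (10.000000, 1.200000, 8.333333); divide by 10.000000 → v2 = (1.000000, 0.120000, 0.833333)
Dv2 = (12.073333, 0.573333, 9.260000); divide by 12.073333 → v3 = (1.000000, 0.047488, 0.766980)
Requested entry of v3: 86/1811 = 0.04749

0.04749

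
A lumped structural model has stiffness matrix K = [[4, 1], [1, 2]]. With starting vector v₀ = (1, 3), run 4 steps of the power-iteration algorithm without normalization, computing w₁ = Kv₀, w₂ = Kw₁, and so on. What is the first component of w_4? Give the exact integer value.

721

w1 = Kv₀ = (4·1 + 1·3; 1·1 + 2·3) = (7, 7)
w2 = Kw1 = (4·7 + 1·7; 1·7 + 2·7) = (35, 21)
w3 = Kw2 = (161, 77)
w4 = Kw3 = (721, 315)
The requested component of w4 is 721.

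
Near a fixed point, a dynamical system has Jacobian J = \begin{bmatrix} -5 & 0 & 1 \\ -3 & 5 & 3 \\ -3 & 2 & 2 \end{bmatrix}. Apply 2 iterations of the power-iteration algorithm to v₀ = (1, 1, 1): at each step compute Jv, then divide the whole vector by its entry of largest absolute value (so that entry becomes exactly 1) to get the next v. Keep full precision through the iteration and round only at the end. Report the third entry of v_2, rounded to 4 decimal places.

0.6000

Jv0 = (-4.00000, 5.00000, 1.00000); divide by 5.00000 → v1 = (-0.80000, 1.00000, 0.20000)
Jv1 = (4.20000, 8.00000, 4.80000); divide by 8.00000 → v2 = (0.52500, 1.00000, 0.60000)
Requested entry of v2: 24/40 = 0.6000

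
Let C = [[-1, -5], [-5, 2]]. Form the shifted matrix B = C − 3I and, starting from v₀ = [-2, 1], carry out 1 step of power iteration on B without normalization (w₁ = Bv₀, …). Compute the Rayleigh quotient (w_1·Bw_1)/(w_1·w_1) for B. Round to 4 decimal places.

B = C − 3I has rows (-4, -5); (-5, -1)
w1 = Bv₀ = ((-4)·(-2) + (-5)·1; (-5)·(-2) + (-1)·1) = (3, 9)
Bw1 = (-57, -24)
w1·Bw1 = -387; w1·w1 = 90; μ ≈ -387/90 = -4.3000

-4.3000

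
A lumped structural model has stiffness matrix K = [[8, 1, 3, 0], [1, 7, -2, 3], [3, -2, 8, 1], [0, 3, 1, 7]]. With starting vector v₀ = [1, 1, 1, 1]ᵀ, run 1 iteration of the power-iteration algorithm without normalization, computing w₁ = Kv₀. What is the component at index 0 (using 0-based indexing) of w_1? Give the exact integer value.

12

w1 = Kv₀ = (8·1 + 1·1 + 3·1 + 0·1; 1·1 + 7·1 + (-2)·1 + 3·1; 3·1 + (-2)·1 + 8·1 + 1·1; 0·1 + 3·1 + 1·1 + 7·1) = (12, 9, 10, 11)
The requested component of w1 is 12.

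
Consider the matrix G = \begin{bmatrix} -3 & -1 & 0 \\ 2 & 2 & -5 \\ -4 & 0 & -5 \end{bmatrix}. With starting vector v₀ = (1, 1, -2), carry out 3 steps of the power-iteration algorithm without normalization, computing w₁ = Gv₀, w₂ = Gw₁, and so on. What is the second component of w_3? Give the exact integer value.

w1 = Gv₀ = (-4, 14, 6)
w2 = Gw1 = (-2, -10, -14)
w3 = Gw2 = (16, 46, 78)
The requested component of w3 is 46.

46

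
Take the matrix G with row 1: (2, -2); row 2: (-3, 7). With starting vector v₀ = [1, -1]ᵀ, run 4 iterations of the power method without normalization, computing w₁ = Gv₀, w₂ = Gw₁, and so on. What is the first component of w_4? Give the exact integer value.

w1 = Gv₀ = (4, -10)
w2 = Gw1 = (28, -82)
w3 = Gw2 = (220, -658)
w4 = Gw3 = (1756, -5266)
The requested component of w4 is 1756.

1756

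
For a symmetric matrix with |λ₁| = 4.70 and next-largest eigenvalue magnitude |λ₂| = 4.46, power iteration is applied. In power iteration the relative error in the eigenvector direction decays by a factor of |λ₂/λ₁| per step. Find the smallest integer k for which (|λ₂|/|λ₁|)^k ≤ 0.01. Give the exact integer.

|λ₂/λ₁| = 4.46/4.70 = 0.94894
Need k ≥ ln(0.01) / ln(0.94894) = -4.6052 / -0.0524 ≈ 87.862
Smallest integer k satisfying the bound: 88

88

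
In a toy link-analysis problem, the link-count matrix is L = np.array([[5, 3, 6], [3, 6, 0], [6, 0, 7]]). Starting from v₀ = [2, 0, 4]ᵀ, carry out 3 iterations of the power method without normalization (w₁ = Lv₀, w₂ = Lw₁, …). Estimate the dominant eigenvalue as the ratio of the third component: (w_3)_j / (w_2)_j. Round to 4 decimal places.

w1 = Lv₀ = (34, 6, 40)
w2 = Lw1 = (428, 138, 484)
w3 = Lw2 = (5458, 2112, 5956)
Ratio at component: 5956 / 484 = 12.3058

λ ≈ 12.3058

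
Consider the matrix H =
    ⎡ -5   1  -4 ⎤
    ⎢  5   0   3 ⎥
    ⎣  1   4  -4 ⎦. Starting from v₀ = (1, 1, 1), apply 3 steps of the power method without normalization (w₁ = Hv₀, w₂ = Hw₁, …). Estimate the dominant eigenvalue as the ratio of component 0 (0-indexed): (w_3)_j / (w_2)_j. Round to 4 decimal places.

w1 = Hv₀ = ((-5)·1 + 1·1 + (-4)·1; 5·1 + 0·1 + 3·1; 1·1 + 4·1 + (-4)·1) = (-8, 8, 1)
w2 = Hw1 = ((-5)·(-8) + 1·8 + (-4)·1; 5·(-8) + 0·8 + 3·1; 1·(-8) + 4·8 + (-4)·1) = (44, -37, 20)
w3 = Hw2 = (-337, 280, -184)
Ratio at component: -337 / 44 = -7.6591

λ ≈ -7.6591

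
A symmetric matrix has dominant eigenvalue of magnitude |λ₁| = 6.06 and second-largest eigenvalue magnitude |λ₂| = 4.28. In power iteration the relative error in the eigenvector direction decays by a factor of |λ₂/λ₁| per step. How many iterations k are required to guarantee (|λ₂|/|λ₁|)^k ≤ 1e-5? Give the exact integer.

|λ₂/λ₁| = 4.28/6.06 = 0.70627
Need k ≥ ln(1e-5) / ln(0.70627) = -11.5129 / -0.3478 ≈ 33.106
Smallest integer k satisfying the bound: 34

34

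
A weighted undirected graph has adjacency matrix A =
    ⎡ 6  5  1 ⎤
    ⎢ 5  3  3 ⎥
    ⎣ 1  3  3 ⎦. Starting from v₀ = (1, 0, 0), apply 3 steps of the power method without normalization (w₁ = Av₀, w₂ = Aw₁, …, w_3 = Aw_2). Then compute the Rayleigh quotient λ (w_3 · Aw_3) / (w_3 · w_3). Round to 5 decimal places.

10.63371

w1 = Av₀ = (6, 5, 1)
w2 = Aw1 = (62, 48, 24)
w3 = Aw2 = (636, 526, 278)
Aw3 = (6724, 5592, 3048)
w3·Aw3 = 636·6724 + 526·5592 + 278·3048 = 8065200; w3·w3 = 636·636 + 526·526 + 278·278 = 758456
λ ≈ 8065200/758456 = 10.63371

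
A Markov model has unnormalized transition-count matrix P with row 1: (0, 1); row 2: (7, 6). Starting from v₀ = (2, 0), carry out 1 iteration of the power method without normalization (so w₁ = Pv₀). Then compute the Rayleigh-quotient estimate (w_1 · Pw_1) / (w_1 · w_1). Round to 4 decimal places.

6.0000

w1 = Pv₀ = (0·2 + 1·0; 7·2 + 6·0) = (0, 14)
Pw1 = (14, 84)
w1·Pw1 = 0·14 + 14·84 = 1176; w1·w1 = 0·0 + 14·14 = 196
λ ≈ 1176/196 = 6.0000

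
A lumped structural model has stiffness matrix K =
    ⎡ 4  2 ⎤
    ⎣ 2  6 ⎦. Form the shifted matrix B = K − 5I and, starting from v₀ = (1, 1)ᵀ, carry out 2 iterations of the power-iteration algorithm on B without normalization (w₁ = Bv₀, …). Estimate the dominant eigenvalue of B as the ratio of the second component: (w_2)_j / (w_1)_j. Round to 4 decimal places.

B = K − 5I has rows (-1, 2); (2, 1)
w1 = Bv₀ = (1, 3)
w2 = Bw1 = (5, 5)
Ratio: 5/3 = 1.6667

1.6667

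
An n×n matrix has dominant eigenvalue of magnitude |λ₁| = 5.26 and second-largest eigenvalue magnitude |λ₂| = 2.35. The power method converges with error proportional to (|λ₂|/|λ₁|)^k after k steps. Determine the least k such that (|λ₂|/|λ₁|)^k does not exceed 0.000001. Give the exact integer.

|λ₂/λ₁| = 2.35/5.26 = 0.44677
Need k ≥ ln(0.000001) / ln(0.44677) = -13.8155 / -0.8057 ≈ 17.147
Smallest integer k satisfying the bound: 18

18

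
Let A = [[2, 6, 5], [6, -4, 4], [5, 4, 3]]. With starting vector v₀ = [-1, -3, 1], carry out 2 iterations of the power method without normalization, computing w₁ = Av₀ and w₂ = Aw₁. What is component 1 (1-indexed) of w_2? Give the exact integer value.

-40

w1 = Av₀ = (2·(-1) + 6·(-3) + 5·1; 6·(-1) + (-4)·(-3) + 4·1; 5·(-1) + 4·(-3) + 3·1) = (-15, 10, -14)
w2 = Aw1 = (2·(-15) + 6·10 + 5·(-14); 6·(-15) + (-4)·10 + 4·(-14); 5·(-15) + 4·10 + 3·(-14)) = (-40, -186, -77)
The requested component of w2 is -40.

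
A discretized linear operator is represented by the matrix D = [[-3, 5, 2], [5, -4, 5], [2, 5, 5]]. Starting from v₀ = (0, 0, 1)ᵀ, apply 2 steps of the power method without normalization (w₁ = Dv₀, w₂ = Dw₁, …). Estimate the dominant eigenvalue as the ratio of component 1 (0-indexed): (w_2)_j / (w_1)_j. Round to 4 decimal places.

w1 = Dv₀ = ((-3)·0 + 5·0 + 2·1; 5·0 + (-4)·0 + 5·1; 2·0 + 5·0 + 5·1) = (2, 5, 5)
w2 = Dw1 = ((-3)·2 + 5·5 + 2·5; 5·2 + (-4)·5 + 5·5; 2·2 + 5·5 + 5·5) = (29, 15, 54)
Ratio at component: 15 / 5 = 3.0000

3.0000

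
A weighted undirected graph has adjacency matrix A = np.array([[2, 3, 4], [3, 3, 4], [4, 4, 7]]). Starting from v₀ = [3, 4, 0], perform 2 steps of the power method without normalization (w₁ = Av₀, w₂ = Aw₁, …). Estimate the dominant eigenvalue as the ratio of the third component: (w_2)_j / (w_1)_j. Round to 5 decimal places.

w1 = Av₀ = (18, 21, 28)
w2 = Aw1 = (211, 229, 352)
Ratio at component: 352 / 28 = 12.57143

12.57143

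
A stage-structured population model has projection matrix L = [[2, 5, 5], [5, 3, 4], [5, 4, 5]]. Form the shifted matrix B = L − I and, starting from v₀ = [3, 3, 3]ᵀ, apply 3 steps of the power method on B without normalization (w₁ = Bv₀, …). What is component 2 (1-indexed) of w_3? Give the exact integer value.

B = L − I has rows (1, 5, 5); (5, 2, 4); (5, 4, 4)
w1 = Bv₀ = (1·3 + 5·3 + 5·3; 5·3 + 2·3 + 4·3; 5·3 + 4·3 + 4·3) = (33, 33, 39)
w2 = Bw1 = (1·33 + 5·33 + 5·39; 5·33 + 2·33 + 4·39; 5·33 + 4·33 + 4·39) = (393, 387, 453)
w3 = Bw2 = (4593, 4551, 5325)
Requested component of w3: 4551

4551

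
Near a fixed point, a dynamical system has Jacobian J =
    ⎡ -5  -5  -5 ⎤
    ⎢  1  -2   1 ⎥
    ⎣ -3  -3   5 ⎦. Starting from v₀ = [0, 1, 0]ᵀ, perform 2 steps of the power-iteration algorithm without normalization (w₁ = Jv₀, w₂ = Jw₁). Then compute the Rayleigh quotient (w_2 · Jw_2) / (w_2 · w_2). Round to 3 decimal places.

λ ≈ -5.448

w1 = Jv₀ = ((-5)·0 + (-5)·1 + (-5)·0; 1·0 + (-2)·1 + 1·0; (-3)·0 + (-3)·1 + 5·0) = (-5, -2, -3)
w2 = Jw1 = ((-5)·(-5) + (-5)·(-2) + (-5)·(-3); 1·(-5) + (-2)·(-2) + 1·(-3); (-3)·(-5) + (-3)·(-2) + 5·(-3)) = (50, -4, 6)
Jw2 = (-260, 64, -108)
w2·Jw2 = 50·(-260) + (-4)·64 + 6·(-108) = -13904; w2·w2 = 50·50 + (-4)·(-4) + 6·6 = 2552
λ ≈ -13904/2552 = -5.448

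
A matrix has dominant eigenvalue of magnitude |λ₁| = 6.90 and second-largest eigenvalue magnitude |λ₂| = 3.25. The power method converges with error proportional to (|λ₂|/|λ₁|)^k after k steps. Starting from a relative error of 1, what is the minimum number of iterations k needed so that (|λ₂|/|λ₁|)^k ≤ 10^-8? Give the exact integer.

|λ₂/λ₁| = 3.25/6.90 = 0.47101
Need k ≥ ln(10^-8) / ln(0.47101) = -18.4207 / -0.7529 ≈ 24.467
Smallest integer k satisfying the bound: 25

25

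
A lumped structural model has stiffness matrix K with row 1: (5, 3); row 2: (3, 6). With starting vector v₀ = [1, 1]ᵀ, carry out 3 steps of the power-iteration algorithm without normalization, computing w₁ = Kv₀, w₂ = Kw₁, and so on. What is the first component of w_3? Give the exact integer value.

w1 = Kv₀ = (8, 9)
w2 = Kw1 = (67, 78)
w3 = Kw2 = (569, 669)
The requested component of w3 is 569.

569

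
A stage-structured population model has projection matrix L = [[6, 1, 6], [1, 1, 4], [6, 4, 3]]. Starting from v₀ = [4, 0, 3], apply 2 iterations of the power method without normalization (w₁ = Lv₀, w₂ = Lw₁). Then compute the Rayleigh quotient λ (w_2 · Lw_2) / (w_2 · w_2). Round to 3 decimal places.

w1 = Lv₀ = (42, 16, 33)
w2 = Lw1 = (466, 190, 415)
Lw2 = (5476, 2316, 4801)
w2·Lw2 = 466·5476 + 190·2316 + 415·4801 = 4984271; w2·w2 = 466·466 + 190·190 + 415·415 = 425481
λ ≈ 4984271/425481 = 11.714

11.714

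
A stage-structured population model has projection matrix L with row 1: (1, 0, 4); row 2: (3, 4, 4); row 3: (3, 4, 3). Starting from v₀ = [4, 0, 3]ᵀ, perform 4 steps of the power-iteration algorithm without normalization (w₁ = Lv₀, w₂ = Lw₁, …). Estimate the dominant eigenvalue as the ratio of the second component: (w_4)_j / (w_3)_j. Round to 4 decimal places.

w1 = Lv₀ = (16, 24, 21)
w2 = Lw1 = (100, 228, 207)
w3 = Lw2 = (928, 2040, 1833)
w4 = Lw3 = (8260, 18276, 16443)
Ratio at component: 18276 / 2040 = 8.9588

8.9588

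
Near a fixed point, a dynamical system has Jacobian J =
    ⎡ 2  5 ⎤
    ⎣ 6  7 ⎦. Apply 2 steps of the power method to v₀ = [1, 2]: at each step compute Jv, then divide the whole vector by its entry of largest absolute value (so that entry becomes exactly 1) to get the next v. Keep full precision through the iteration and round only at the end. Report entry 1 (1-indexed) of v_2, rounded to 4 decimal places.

0.5849

Jv0 = (12.00000, 20.00000); divide by 20.00000 → v1 = (0.60000, 1.00000)
Jv1 = (6.20000, 10.60000); divide by 10.60000 → v2 = (0.58491, 1.00000)
Requested entry of v2: 124/212 = 0.5849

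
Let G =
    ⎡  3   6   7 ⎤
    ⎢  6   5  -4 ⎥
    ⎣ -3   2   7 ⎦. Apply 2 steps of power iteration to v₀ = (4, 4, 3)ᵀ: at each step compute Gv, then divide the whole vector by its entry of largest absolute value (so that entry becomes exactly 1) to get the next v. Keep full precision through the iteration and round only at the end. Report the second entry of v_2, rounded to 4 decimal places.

0.9004

Gv0 = (57.00000, 32.00000, 17.00000); divide by 57.00000 → v1 = (1.00000, 0.56140, 0.29825)
Gv1 = (8.45614, 7.61404, 0.21053); divide by 8.45614 → v2 = (1.00000, 0.90041, 0.02490)
Requested entry of v2: 434/482 = 0.9004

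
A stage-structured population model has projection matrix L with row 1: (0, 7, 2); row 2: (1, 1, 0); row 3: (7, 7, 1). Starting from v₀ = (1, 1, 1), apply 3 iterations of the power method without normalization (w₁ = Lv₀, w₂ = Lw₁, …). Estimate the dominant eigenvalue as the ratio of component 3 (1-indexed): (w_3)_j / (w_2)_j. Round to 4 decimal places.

5.1848

w1 = Lv₀ = (0·1 + 7·1 + 2·1; 1·1 + 1·1 + 0·1; 7·1 + 7·1 + 1·1) = (9, 2, 15)
w2 = Lw1 = (0·9 + 7·2 + 2·15; 1·9 + 1·2 + 0·15; 7·9 + 7·2 + 1·15) = (44, 11, 92)
w3 = Lw2 = (261, 55, 477)
Ratio at component: 477 / 92 = 5.1848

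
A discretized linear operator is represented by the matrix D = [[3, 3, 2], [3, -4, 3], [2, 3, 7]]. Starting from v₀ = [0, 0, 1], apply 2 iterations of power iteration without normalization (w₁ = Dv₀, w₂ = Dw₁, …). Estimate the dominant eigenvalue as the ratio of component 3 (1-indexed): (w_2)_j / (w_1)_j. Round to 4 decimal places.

8.8571

w1 = Dv₀ = (2, 3, 7)
w2 = Dw1 = (29, 15, 62)
Ratio at component: 62 / 7 = 8.8571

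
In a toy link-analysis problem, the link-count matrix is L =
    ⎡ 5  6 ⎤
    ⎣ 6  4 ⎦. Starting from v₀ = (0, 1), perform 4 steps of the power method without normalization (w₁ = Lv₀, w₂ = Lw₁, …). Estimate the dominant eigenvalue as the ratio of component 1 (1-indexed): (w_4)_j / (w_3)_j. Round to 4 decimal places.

w1 = Lv₀ = (5·0 + 6·1; 6·0 + 4·1) = (6, 4)
w2 = Lw1 = (5·6 + 6·4; 6·6 + 4·4) = (54, 52)
w3 = Lw2 = (582, 532)
w4 = Lw3 = (6102, 5620)
Ratio at component: 6102 / 582 = 10.4845

10.4845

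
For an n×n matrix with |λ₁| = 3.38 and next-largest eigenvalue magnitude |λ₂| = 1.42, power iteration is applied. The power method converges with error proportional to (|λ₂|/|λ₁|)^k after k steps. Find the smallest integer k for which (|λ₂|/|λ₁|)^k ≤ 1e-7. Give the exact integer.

19

|λ₂/λ₁| = 1.42/3.38 = 0.42012
Need k ≥ ln(1e-7) / ln(0.42012) = -16.1181 / -0.8672 ≈ 18.586
Smallest integer k satisfying the bound: 19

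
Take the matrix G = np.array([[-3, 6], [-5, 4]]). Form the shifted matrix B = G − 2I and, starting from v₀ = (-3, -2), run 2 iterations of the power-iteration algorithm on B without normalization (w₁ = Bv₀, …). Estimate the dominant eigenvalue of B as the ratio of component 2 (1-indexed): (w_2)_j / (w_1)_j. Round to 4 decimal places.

μ ≈ 0.6364

B = G − 2I has rows (-5, 6); (-5, 2)
w1 = Bv₀ = ((-5)·(-3) + 6·(-2); (-5)·(-3) + 2·(-2)) = (3, 11)
w2 = Bw1 = ((-5)·3 + 6·11; (-5)·3 + 2·11) = (51, 7)
Ratio: 7/11 = 0.6364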